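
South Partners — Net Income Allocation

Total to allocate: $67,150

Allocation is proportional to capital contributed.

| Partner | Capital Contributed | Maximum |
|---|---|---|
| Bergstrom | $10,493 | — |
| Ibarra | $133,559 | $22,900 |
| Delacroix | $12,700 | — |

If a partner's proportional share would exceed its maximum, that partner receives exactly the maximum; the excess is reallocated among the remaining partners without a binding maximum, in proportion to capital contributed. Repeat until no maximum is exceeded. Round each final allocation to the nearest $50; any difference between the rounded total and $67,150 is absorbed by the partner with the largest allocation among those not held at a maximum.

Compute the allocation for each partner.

Sum of capital contributed: 156,752.
Proportional shares (ignoring caps): Bergstrom 4,495.03; Ibarra 57,214.50; Delacroix 5,440.47.
Cap binds for Ibarra ($22,900); residual $44,250 reallocated over remaining capital contributed 23,193.
Shares after redistribution: Bergstrom 20,019.63 → $20,000; Delacroix 24,230.37 → $24,250.

Bergstrom: $20,000; Ibarra: $22,900; Delacroix: $24,250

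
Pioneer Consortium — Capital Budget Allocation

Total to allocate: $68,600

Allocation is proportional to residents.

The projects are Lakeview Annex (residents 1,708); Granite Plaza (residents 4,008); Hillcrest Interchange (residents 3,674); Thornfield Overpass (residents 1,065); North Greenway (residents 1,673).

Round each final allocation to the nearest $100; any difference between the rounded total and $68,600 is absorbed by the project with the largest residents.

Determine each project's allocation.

Lakeview Annex: $9,700 | Granite Plaza: $22,600 | Hillcrest Interchange: $20,800 | Thornfield Overpass: $6,000 | North Greenway: $9,500

Sum of residents: 1,708 + 4,008 + 3,674 + 1,065 + 1,673 = 12,128.
Proportional shares: Lakeview Annex 9,661.02; Granite Plaza 22,670.58; Hillcrest Interchange 20,781.37; Thornfield Overpass 6,023.99; North Greenway 9,463.04.
Rounded to nearest $100: Lakeview Annex $9,700; Granite Plaza $22,700; Hillcrest Interchange $20,800; Thornfield Overpass $6,000; North Greenway $9,500. Sum = $68,700.
Difference $68,600 − $68,700 = −$100 applied to largest residents (Granite Plaza): Granite Plaza becomes $22,600.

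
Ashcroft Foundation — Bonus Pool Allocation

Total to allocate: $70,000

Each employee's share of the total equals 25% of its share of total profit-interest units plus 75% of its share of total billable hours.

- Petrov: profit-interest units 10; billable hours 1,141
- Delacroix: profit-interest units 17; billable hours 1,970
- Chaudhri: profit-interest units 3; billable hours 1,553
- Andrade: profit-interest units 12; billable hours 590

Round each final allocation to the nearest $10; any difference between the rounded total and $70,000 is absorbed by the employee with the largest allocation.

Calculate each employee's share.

Petrov: $15,570 | Delacroix: $26,760 | Chaudhri: $16,770 | Andrade: $10,900

Profit-interest units total 42; billable hours total 5,254.
Composite weights (25% profit-interest units + 75% billable hours): Petrov 0.2224; Delacroix 0.3824; Chaudhri 0.2395; Andrade 0.1557.
Raw shares: Petrov 15,567.98; Delacroix 26,768.34; Chaudhri 16,768.18; Andrade 10,895.51.
Rounded to nearest $10: Petrov $15,570; Delacroix $26,770; Chaudhri $16,770; Andrade $10,900. Sum = $70,010.
Difference $70,000 − $70,010 = −$10 applied to largest allocation (Delacroix): Delacroix becomes $26,760.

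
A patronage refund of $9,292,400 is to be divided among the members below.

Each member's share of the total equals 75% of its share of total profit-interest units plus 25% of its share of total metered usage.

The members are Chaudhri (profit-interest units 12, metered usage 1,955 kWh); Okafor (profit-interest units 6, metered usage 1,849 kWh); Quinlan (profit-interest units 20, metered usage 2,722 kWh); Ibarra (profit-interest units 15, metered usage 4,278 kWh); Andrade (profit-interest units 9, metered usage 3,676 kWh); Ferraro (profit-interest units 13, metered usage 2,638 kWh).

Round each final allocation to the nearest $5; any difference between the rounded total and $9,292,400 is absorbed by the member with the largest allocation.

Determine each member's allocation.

Chaudhri: $1,380,405; Okafor: $808,475; Quinlan: $2,227,885; Ibarra: $1,974,430; Andrade: $1,335,190; Ferraro: $1,566,015

Totals — profit-interest units 75, metered usage 17,118.
Composite weights (75% profit-interest units + 25% metered usage): Chaudhri 0.1486; Okafor 0.0870; Quinlan 0.2398; Ibarra 0.2125; Andrade 0.1437; Ferraro 0.1685.
Pro-rata amounts: Chaudhri 1,380,402.90; Okafor 808,473.54; Quinlan 2,227,885.20; Ibarra 1,974,431.43; Andrade 1,335,189.44; Ferraro 1,566,017.48.
After rounding ($5): Chaudhri $1,380,405; Okafor $808,475; Quinlan $2,227,885; Ibarra $1,974,430; Andrade $1,335,190; Ferraro $1,566,015. Sum = $9,292,400.
Rounded total matches; no reconciliation needed.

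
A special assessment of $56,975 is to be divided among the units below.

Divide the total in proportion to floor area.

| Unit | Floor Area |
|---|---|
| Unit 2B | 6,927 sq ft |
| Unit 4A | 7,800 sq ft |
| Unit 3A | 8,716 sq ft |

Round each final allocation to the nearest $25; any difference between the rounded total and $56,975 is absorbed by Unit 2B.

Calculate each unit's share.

Sum of floor area: 23,443.
Raw shares: Unit 2B 6,927/23,443 × $56,975 = 16,835.12; Unit 4A 7,800/23,443 × $56,975 = 18,956.83; Unit 3A 8,716/23,443 × $56,975 = 21,183.04.
After rounding ($25): Unit 2B $16,825; Unit 4A $18,950; Unit 3A $21,175. Sum = $56,950.
Difference $56,975 − $56,950 = +$25 applied to Unit 2B: Unit 2B becomes $16,850.

Unit 2B: $16,850; Unit 4A: $18,950; Unit 3A: $21,175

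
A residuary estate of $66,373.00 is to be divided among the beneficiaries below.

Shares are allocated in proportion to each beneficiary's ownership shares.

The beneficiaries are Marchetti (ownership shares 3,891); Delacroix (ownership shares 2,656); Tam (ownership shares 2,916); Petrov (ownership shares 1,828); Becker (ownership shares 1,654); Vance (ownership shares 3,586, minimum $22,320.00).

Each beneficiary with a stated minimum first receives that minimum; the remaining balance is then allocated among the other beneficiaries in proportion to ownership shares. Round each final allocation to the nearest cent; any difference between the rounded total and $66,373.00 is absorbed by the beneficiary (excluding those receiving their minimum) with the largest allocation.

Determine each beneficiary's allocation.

Guaranteed amounts: Vance $22,320.00. Remaining pool $44,053.00.
Remaining pool split over remaining ownership shares 12,945: Marchetti 13,241.4232 → $13,241.42; Delacroix 9,038.6070 → $9,038.61; Tam 9,923.4104 → $9,923.41; Petrov 6,220.8485 → $6,220.85; Becker 5,628.7109 → $5,628.71.

Marchetti: $13,241.42; Delacroix: $9,038.61; Tam: $9,923.41; Petrov: $6,220.85; Becker: $5,628.71; Vance: $22,320.00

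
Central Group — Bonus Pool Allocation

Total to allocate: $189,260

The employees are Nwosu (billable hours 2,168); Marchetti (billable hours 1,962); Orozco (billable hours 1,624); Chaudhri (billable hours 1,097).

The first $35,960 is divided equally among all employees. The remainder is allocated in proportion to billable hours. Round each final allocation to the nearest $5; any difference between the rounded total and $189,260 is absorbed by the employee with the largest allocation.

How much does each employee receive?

Nwosu: $57,505; Marchetti: $52,890; Orozco: $45,330; Chaudhri: $33,535

Equal tier: $35,960 ÷ 4 = $8,990 apiece.
Remainder $153,300 by billable hours (total 6,851): Nwosu 48,511.81 → $48,510; Marchetti 43,902.29 → $43,900; Orozco 36,339.10 → $36,340; Chaudhri 24,546.80 → $24,545.
Rounding difference +$5 on remainder applied to Nwosu.
Totals: Nwosu $8,990 + $48,515 = $57,505; Marchetti $8,990 + $43,900 = $52,890; Orozco $8,990 + $36,340 = $45,330; Chaudhri $8,990 + $24,545 = $33,535.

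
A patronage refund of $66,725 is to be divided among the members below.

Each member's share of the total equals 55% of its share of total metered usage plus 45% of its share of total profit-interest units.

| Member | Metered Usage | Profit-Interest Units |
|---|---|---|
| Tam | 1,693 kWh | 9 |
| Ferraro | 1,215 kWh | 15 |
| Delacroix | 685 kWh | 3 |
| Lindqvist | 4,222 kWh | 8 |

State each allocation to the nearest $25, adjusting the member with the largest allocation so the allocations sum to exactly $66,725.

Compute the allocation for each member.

Totals — metered usage 7,815, profit-interest units 35.
Combined weights (55% metered usage + 45% profit-interest units): Tam 0.2349; Ferraro 0.2784; Delacroix 0.0868; Lindqvist 0.4000.
Raw shares: Tam 15,671.26; Ferraro 18,573.96; Delacroix 5,790.40; Lindqvist 26,689.39.
After rounding ($25): Tam $15,675; Ferraro $18,575; Delacroix $5,800; Lindqvist $26,700. Sum = $66,750.
Difference $66,725 − $66,750 = −$25 applied to largest allocation (Lindqvist): Lindqvist becomes $26,675.

Tam: $15,675 · Ferraro: $18,575 · Delacroix: $5,800 · Lindqvist: $26,675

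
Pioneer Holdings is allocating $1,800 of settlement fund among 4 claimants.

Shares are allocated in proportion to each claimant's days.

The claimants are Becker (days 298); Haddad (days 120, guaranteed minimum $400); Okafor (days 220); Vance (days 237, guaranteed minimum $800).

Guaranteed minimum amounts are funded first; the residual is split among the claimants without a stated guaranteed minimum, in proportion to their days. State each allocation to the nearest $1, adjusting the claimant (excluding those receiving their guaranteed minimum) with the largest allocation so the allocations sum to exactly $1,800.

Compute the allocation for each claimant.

Becker: $345 | Haddad: $400 | Okafor: $255 | Vance: $800

Minimums first: Haddad $400; Vance $800. Residual $600.
Residual split over remaining days 518: Becker 345.17 → $345; Okafor 254.83 → $255.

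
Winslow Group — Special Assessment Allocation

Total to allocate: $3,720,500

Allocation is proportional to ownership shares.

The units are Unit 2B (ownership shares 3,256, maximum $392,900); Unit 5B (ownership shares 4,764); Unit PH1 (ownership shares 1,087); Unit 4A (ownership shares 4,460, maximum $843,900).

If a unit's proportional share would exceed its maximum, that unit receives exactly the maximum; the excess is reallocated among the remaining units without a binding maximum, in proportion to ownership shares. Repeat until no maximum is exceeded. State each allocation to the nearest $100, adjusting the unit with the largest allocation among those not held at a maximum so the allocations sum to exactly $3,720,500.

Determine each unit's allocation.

Total ownership shares = 13,567.
Pro-rata shares before constraints: Unit 2B 892,898.06; Unit 5B 1,306,439.30; Unit PH1 298,089.74; Unit 4A 1,223,072.90.
Held at cap: Unit 2B ($392,900), Unit 4A ($843,900); remaining pool $2,483,700 reallocated over remaining ownership shares 5,851.
Redistributed shares: Unit 5B 2,022,277.70 → $2,022,300; Unit PH1 461,422.30 → $461,400.

Unit 2B: $392,900 · Unit 5B: $2,022,300 · Unit PH1: $461,400 · Unit 4A: $843,900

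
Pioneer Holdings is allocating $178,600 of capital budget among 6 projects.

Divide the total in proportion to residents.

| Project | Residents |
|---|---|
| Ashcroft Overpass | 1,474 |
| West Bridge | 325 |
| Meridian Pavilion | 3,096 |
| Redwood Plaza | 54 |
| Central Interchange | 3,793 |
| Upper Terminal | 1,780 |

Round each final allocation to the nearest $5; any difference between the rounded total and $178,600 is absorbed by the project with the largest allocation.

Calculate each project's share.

Combined residents = 10,522.
Unrounded shares: Ashcroft Overpass 1,474/10,522 × $178,600 = 25,019.62; West Bridge 325/10,522 × $178,600 = 5,516.54; Meridian Pavilion 3,096/10,522 × $178,600 = 52,551.38; Redwood Plaza 54/10,522 × $178,600 = 916.59; Central Interchange 3,793/10,522 × $178,600 = 64,382.23; Upper Terminal 1,780/10,522 × $178,600 = 30,213.65.
After rounding ($5): Ashcroft Overpass $25,020; West Bridge $5,515; Meridian Pavilion $52,550; Redwood Plaza $915; Central Interchange $64,380; Upper Terminal $30,215. Sum = $178,595.
Difference $178,600 − $178,595 = +$5 applied to largest allocation (Central Interchange): Central Interchange becomes $64,385.

Ashcroft Overpass: $25,020 · West Bridge: $5,515 · Meridian Pavilion: $52,550 · Redwood Plaza: $915 · Central Interchange: $64,385 · Upper Terminal: $30,215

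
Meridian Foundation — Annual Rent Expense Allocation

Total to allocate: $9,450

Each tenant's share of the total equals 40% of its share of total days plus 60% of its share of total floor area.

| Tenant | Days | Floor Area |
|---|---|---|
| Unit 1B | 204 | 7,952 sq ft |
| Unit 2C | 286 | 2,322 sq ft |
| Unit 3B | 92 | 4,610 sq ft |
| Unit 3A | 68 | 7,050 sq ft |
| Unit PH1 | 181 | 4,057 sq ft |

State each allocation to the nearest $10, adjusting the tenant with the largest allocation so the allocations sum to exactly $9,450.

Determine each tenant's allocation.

Unit 1B: $2,660 · Unit 2C: $1,810 · Unit 3B: $1,420 · Unit 3A: $1,850 · Unit PH1: $1,710

Totals — days 831, floor area 25,991.
Blended shares (40% days + 60% floor area): Unit 1B 0.2818; Unit 2C 0.1913; Unit 3B 0.1507; Unit 3A 0.1955; Unit PH1 0.1808.
Pro-rata amounts: Unit 1B 2,662.69; Unit 2C 1,807.49; Unit 3B 1,424.17; Unit 3A 1,847.29; Unit PH1 1,708.37.
After rounding ($10): Unit 1B $2,660; Unit 2C $1,810; Unit 3B $1,420; Unit 3A $1,850; Unit PH1 $1,710. Sum = $9,450.
No rounding difference to absorb.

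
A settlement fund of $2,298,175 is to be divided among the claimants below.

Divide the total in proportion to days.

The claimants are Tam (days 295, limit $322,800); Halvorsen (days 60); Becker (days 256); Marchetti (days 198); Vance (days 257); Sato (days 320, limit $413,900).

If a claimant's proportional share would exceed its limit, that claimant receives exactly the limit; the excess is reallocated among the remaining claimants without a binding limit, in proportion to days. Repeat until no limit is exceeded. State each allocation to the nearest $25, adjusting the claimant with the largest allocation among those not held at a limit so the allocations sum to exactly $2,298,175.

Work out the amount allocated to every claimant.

Tam: $322,800; Halvorsen: $121,525; Becker: $518,475; Marchetti: $401,000; Vance: $520,475; Sato: $413,900

Combined days = 1,386.
Proportional shares (ignoring caps): Tam 489,149.80; Halvorsen 99,488.10; Becker 424,482.54; Marchetti 328,310.71; Vance 426,140.67; Sato 530,603.17.
Cap binds for Tam ($322,800), Sato ($413,900); balance $1,561,475 reallocated over remaining days 771.
Redistributed shares: Halvorsen 121,515.56 → $121,525; Becker 518,466.41 → $518,475; Marchetti 401,001.36 → $401,000; Vance 520,491.67 → $520,500.
Rounding difference −$25 applied to Vance → $520,475.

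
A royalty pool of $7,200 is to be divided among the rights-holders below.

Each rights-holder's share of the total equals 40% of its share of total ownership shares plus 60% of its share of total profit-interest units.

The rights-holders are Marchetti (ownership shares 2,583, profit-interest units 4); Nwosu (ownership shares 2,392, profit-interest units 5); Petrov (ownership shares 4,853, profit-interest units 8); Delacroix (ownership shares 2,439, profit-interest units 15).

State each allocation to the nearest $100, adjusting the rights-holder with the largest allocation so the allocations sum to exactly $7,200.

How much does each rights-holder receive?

Marchetti: $1,100 · Nwosu: $1,200 · Petrov: $2,200 · Delacroix: $2,700

Ownership shares total 12,267; profit-interest units total 32.
Blended shares (40% ownership shares + 60% profit-interest units): Marchetti 0.1592; Nwosu 0.1717; Petrov 0.3082; Delacroix 0.3608.
Pro-rata amounts: Marchetti 1,146.43; Nwosu 1,236.58; Petrov 2,219.37; Delacroix 2,597.62.
After rounding ($100): Marchetti $1,100; Nwosu $1,200; Petrov $2,200; Delacroix $2,600. Sum = $7,100.
Difference $7,200 − $7,100 = +$100 applied to largest allocation (Delacroix): Delacroix becomes $2,700.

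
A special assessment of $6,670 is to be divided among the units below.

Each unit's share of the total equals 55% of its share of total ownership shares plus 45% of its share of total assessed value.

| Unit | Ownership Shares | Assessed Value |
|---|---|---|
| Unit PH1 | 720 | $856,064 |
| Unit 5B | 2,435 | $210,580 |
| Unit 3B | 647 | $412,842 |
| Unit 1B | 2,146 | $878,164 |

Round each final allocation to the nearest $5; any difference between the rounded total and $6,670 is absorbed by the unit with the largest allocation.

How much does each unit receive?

Totals — ownership shares 5,948, assessed value 2,357,650.
Blended shares (55% ownership shares + 45% assessed value): Unit PH1 0.2300; Unit 5B 0.2654; Unit 3B 0.1386; Unit 1B 0.3660.
Unrounded shares: Unit PH1 1,533.91; Unit 5B 1,769.90; Unit 3B 924.63; Unit 1B 2,441.55.
At nearest $5: Unit PH1 $1,535; Unit 5B $1,770; Unit 3B $925; Unit 1B $2,440. Sum = $6,670.
No rounding difference to absorb.

Unit PH1: $1,535 · Unit 5B: $1,770 · Unit 3B: $925 · Unit 1B: $2,440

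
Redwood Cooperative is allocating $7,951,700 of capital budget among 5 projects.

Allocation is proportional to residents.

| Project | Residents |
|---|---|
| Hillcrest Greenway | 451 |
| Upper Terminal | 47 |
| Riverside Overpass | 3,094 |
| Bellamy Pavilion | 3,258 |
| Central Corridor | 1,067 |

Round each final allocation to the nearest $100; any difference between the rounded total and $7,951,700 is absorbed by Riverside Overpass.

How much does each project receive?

Hillcrest Greenway: $453,000; Upper Terminal: $47,200; Riverside Overpass: $3,107,500; Bellamy Pavilion: $3,272,300; Central Corridor: $1,071,700

Sum of residents: 7,917.
Pro-rata amounts: Hillcrest Greenway 451/7,917 × $7,951,700 = 452,976.72; Upper Terminal 47/7,917 × $7,951,700 = 47,206.00; Riverside Overpass 3,094/7,917 × $7,951,700 = 3,107,560.92; Bellamy Pavilion 3,258/7,917 × $7,951,700 = 3,272,279.73; Central Corridor 1,067/7,917 × $7,951,700 = 1,071,676.63.
At nearest $100: Hillcrest Greenway $453,000; Upper Terminal $47,200; Riverside Overpass $3,107,600; Bellamy Pavilion $3,272,300; Central Corridor $1,071,700. Sum = $7,951,800.
Difference $7,951,700 − $7,951,800 = −$100 applied to Riverside Overpass: Riverside Overpass becomes $3,107,500.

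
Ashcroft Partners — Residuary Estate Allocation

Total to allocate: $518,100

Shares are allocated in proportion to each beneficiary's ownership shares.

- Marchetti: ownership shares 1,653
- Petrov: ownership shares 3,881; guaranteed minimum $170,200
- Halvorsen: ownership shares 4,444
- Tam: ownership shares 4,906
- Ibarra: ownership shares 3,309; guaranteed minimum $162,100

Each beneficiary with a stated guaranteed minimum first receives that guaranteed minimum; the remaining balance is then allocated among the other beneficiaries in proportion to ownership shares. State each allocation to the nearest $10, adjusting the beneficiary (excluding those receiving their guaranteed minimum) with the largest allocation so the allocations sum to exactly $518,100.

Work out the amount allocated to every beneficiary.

Marchetti: $27,910; Petrov: $170,200; Halvorsen: $75,040; Tam: $82,850; Ibarra: $162,100

Guaranteed amounts: Petrov $170,200; Ibarra $162,100. Balance $185,800.
Balance split over remaining ownership shares 11,003: Marchetti 27,913.06 → $27,910; Halvorsen 75,042.73 → $75,040; Tam 82,844.21 → $82,840.
Rounding difference +$10 applied to Tam → $82,850.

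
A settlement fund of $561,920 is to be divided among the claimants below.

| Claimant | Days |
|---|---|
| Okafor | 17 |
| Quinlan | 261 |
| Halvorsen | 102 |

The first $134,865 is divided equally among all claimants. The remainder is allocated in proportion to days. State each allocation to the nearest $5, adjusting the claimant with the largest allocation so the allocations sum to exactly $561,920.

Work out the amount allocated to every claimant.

$134,865 shared equally gives $44,955 per claimant.
Remainder $427,055 by days (total 380): Okafor 19,105.09 → $19,105; Quinlan 293,319.36 → $293,320; Halvorsen 114,630.55 → $114,630.
Totals: Okafor $44,955 + $19,105 = $64,060; Quinlan $44,955 + $293,320 = $338,275; Halvorsen $44,955 + $114,630 = $159,585.

Okafor: $64,060; Quinlan: $338,275; Halvorsen: $159,585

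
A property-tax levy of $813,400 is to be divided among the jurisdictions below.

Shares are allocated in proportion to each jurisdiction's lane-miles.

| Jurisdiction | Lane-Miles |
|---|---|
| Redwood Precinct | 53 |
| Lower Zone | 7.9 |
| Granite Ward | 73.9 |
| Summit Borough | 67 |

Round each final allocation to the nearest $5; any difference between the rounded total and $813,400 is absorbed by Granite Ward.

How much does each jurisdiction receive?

Redwood Precinct: $213,630 | Lower Zone: $31,845 | Granite Ward: $297,865 | Summit Borough: $270,060

Combined lane-miles = 201.8.
Raw shares: Redwood Precinct 53/201.8 × $813,400 = 213,628.34; Lower Zone 7.9/201.8 × $813,400 = 31,842.72; Granite Ward 73.9/201.8 × $813,400 = 297,870.47; Summit Borough 67/201.8 × $813,400 = 270,058.47.
At nearest $5: Redwood Precinct $213,630; Lower Zone $31,845; Granite Ward $297,870; Summit Borough $270,060. Sum = $813,405.
Difference $813,400 − $813,405 = −$5 applied to Granite Ward: Granite Ward becomes $297,865.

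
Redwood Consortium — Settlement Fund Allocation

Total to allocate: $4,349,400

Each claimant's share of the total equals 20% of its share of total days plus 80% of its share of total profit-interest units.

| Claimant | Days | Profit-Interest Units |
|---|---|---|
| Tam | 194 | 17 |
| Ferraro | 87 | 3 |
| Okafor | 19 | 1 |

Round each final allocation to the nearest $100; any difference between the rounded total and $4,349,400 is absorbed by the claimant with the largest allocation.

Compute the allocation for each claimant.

Tam: $3,379,300 · Ferraro: $749,300 · Okafor: $220,800

Totals — days 300, profit-interest units 21.
Combined weights (20% days + 80% profit-interest units): Tam 0.7770; Ferraro 0.1723; Okafor 0.0508.
Unrounded shares: Tam 3,379,276.69; Ferraro 749,339.49; Okafor 220,783.83.
At nearest $100: Tam $3,379,300; Ferraro $749,300; Okafor $220,800. Sum = $4,349,400.
Sum already equals the total — no adjustment.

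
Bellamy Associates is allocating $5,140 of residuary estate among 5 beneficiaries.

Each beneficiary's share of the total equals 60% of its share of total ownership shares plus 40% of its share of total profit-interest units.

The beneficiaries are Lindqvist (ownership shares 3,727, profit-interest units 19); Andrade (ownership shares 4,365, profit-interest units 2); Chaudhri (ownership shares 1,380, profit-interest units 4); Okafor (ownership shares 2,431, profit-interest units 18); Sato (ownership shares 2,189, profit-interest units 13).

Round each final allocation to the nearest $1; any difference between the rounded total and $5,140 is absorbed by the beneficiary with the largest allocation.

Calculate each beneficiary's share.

Lindqvist: $1,513; Andrade: $1,029; Chaudhri: $449; Okafor: $1,193; Sato: $956

Totals — ownership shares 14,092, profit-interest units 56.
Combined weights (60% ownership shares + 40% profit-interest units): Lindqvist 0.2944; Andrade 0.2001; Chaudhri 0.0873; Okafor 0.2321; Sato 0.1861.
Raw shares: Lindqvist 1,513.22; Andrade 1,028.70; Chaudhri 448.87; Okafor 1,192.88; Sato 956.34.
Rounded to nearest $1: Lindqvist $1,513; Andrade $1,029; Chaudhri $449; Okafor $1,193; Sato $956. Sum = $5,140.
Sum already equals the total — no adjustment.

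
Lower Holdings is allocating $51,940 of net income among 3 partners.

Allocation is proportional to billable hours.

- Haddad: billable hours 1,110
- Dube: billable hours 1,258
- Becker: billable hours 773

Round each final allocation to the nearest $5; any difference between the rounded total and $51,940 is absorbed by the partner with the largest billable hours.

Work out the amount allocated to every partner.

Combined billable hours = 3,141.
Proportional shares: Haddad 1,110/3,141 × $51,940 = 18,355.11; Dube 1,258/3,141 × $51,940 = 20,802.46; Becker 773/3,141 × $51,940 = 12,782.43.
Rounded to nearest $5: Haddad $18,355; Dube $20,800; Becker $12,780. Sum = $51,935.
Difference $51,940 − $51,935 = +$5 applied to largest billable hours (Dube): Dube becomes $20,805.

Haddad: $18,355; Dube: $20,805; Becker: $12,780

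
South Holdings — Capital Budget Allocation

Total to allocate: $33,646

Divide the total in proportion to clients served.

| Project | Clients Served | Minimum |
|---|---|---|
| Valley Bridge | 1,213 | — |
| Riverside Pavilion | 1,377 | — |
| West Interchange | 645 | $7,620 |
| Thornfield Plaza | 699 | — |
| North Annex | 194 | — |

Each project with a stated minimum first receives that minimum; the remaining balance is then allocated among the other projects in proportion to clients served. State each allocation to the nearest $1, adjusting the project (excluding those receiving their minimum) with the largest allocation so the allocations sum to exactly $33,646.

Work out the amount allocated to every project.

Fund the minimums — West Interchange $7,620. Residual $26,026.
Residual split over remaining clients served 3,483: Valley Bridge 9,063.89 → $9,064; Riverside Pavilion 10,289.35 → $10,289; Thornfield Plaza 5,223.13 → $5,223; North Annex 1,449.63 → $1,450.

Valley Bridge: $9,064 | Riverside Pavilion: $10,289 | West Interchange: $7,620 | Thornfield Plaza: $5,223 | North Annex: $1,450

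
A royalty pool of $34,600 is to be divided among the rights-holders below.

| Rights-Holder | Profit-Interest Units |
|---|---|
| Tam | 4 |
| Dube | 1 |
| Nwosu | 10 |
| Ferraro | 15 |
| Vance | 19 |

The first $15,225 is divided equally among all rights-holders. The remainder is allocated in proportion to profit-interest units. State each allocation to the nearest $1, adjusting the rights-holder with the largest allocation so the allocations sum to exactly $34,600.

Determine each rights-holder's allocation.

$15,225 shared equally gives $3,045 per rights-holder.
Remainder $19,375 by profit-interest units (total 49): Tam 1,581.63 → $1,582; Dube 395.41 → $395; Nwosu 3,954.08 → $3,954; Ferraro 5,931.12 → $5,931; Vance 7,512.76 → $7,513.
Totals: Tam $3,045 + $1,582 = $4,627; Dube $3,045 + $395 = $3,440; Nwosu $3,045 + $3,954 = $6,999; Ferraro $3,045 + $5,931 = $8,976; Vance $3,045 + $7,513 = $10,558.

Tam: $4,627; Dube: $3,440; Nwosu: $6,999; Ferraro: $8,976; Vance: $10,558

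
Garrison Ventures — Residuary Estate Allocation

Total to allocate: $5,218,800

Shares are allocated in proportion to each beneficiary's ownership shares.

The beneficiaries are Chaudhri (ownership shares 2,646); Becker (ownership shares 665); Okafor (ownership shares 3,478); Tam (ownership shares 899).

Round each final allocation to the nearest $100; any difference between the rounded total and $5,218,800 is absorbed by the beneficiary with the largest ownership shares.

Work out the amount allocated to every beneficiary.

Total ownership shares = 7,688.
Proportional shares: Chaudhri 2,646/7,688 × $5,218,800 = 1,796,168.68; Becker 665/7,688 × $5,218,800 = 451,418.05; Okafor 3,478/7,688 × $5,218,800 = 2,360,950.36; Tam 899/7,688 × $5,218,800 = 610,262.90.
At nearest $100: Chaudhri $1,796,200; Becker $451,400; Okafor $2,361,000; Tam $610,300. Sum = $5,218,900.
Difference $5,218,800 − $5,218,900 = −$100 applied to largest ownership shares (Okafor): Okafor becomes $2,360,900.

Chaudhri: $1,796,200 · Becker: $451,400 · Okafor: $2,360,900 · Tam: $610,300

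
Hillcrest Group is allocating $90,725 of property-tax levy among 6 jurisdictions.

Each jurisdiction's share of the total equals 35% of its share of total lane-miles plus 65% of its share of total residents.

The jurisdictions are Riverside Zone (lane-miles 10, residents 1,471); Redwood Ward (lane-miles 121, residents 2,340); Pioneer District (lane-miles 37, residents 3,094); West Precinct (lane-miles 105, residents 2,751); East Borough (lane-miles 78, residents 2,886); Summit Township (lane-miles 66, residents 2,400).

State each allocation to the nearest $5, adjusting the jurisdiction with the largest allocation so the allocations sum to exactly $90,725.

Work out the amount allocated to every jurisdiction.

Riverside Zone: $6,565 | Redwood Ward: $18,450 | Pioneer District: $15,030 | West Precinct: $18,850 | East Borough: $17,330 | Summit Township: $14,500

Lane-miles total 417; residents total 14,942.
Blended shares (35% lane-miles + 65% residents): Riverside Zone 0.0724; Redwood Ward 0.2034; Pioneer District 0.1656; West Precinct 0.2078; East Borough 0.1910; Summit Township 0.1598.
Proportional shares: Riverside Zone 6,567.04; Redwood Ward 18,449.14; Pioneer District 15,028.50; West Precinct 18,852.86; East Borough 17,329.66; Summit Township 14,497.80.
After rounding ($5): Riverside Zone $6,565; Redwood Ward $18,450; Pioneer District $15,030; West Precinct $18,855; East Borough $17,330; Summit Township $14,500. Sum = $90,730.
Difference $90,725 − $90,730 = −$5 applied to largest allocation (West Precinct): West Precinct becomes $18,850.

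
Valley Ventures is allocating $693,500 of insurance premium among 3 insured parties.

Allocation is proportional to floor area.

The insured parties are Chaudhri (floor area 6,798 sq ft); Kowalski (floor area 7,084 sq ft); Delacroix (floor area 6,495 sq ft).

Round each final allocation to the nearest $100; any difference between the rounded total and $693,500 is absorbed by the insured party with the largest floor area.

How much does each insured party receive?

Floor area total: 6,798 + 7,084 + 6,495 = 20,377.
Unrounded shares: Chaudhri 231,359.52; Kowalski 241,093.10; Delacroix 221,047.38.
Rounded to nearest $100: Chaudhri $231,400; Kowalski $241,100; Delacroix $221,000. Sum = $693,500.
No rounding difference to absorb.

Chaudhri: $231,400 · Kowalski: $241,100 · Delacroix: $221,000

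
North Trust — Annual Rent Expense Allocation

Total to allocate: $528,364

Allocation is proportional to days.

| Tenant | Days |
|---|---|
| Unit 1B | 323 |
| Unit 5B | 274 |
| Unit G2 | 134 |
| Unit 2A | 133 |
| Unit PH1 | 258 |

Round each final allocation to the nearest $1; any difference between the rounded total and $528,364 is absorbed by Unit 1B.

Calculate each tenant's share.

Unit 1B: $152,106; Unit 5B: $129,030; Unit G2: $63,102; Unit 2A: $62,631; Unit PH1: $121,495

Sum of days: 1,122.
Unrounded shares: Unit 1B 323/1,122 × $528,364 = 152,104.79; Unit 5B 274/1,122 × $528,364 = 129,030.07; Unit G2 134/1,122 × $528,364 = 63,102.30; Unit 2A 133/1,122 × $528,364 = 62,631.38; Unit PH1 258/1,122 × $528,364 = 121,495.47.
At nearest $1: Unit 1B $152,105; Unit 5B $129,030; Unit G2 $63,102; Unit 2A $62,631; Unit PH1 $121,495. Sum = $528,363.
Difference $528,364 − $528,363 = +$1 applied to Unit 1B: Unit 1B becomes $152,106.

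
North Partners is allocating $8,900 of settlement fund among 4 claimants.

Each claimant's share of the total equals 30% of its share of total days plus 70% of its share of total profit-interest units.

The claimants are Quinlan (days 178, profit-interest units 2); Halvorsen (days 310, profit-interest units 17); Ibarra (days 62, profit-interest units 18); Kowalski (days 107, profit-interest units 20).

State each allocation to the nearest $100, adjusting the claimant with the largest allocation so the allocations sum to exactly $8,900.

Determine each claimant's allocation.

Days total 657; profit-interest units total 57.
Composite weights (30% days + 70% profit-interest units): Quinlan 0.1058; Halvorsen 0.3503; Ibarra 0.2494; Kowalski 0.2945.
Unrounded shares: Quinlan 941.98; Halvorsen 3,117.89; Ibarra 2,219.33; Kowalski 2,620.81.
At nearest $100: Quinlan $900; Halvorsen $3,100; Ibarra $2,200; Kowalski $2,600. Sum = $8,800.
Difference $8,900 − $8,800 = +$100 applied to largest allocation (Halvorsen): Halvorsen becomes $3,200.

Quinlan: $900 | Halvorsen: $3,200 | Ibarra: $2,200 | Kowalski: $2,600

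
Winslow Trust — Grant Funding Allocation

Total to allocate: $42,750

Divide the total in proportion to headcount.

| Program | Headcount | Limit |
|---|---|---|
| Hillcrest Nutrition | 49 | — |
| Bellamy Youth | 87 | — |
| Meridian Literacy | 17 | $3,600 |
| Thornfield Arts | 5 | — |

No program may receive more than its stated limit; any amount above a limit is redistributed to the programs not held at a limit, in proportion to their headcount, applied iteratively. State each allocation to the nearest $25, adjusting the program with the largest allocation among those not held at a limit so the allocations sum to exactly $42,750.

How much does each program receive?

Combined headcount = 158.
Pro-rata shares before constraints: Hillcrest Nutrition 13,257.91; Bellamy Youth 23,539.56; Meridian Literacy 4,599.68; Thornfield Arts 1,352.85.
Capped: Meridian Literacy ($3,600); balance $39,150 reallocated over remaining headcount 141.
Redistributed shares: Hillcrest Nutrition 13,605.32 → $13,600; Bellamy Youth 24,156.38 → $24,150; Thornfield Arts 1,388.30 → $1,400.

Hillcrest Nutrition: $13,600 | Bellamy Youth: $24,150 | Meridian Literacy: $3,600 | Thornfield Arts: $1,400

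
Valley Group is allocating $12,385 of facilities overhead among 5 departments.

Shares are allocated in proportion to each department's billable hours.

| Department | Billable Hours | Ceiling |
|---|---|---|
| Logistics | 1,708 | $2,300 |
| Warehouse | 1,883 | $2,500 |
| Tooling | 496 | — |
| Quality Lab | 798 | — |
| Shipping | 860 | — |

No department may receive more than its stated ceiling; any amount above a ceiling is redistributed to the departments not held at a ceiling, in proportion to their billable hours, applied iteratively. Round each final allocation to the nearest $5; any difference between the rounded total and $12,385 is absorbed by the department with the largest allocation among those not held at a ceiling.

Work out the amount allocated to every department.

Logistics: $2,300 | Warehouse: $2,500 | Tooling: $1,745 | Quality Lab: $2,810 | Shipping: $3,030

Total billable hours = 5,745.
Proportional shares (ignoring caps): Logistics 3,682.09; Warehouse 4,059.35; Tooling 1,069.27; Quality Lab 1,720.32; Shipping 1,853.98.
Cap binds for Logistics ($2,300), Warehouse ($2,500); remaining pool $7,585 reallocated over remaining billable hours 2,154.
Redistributed shares: Tooling 1,746.59 → $1,745; Quality Lab 2,810.04 → $2,810; Shipping 3,028.37 → $3,030.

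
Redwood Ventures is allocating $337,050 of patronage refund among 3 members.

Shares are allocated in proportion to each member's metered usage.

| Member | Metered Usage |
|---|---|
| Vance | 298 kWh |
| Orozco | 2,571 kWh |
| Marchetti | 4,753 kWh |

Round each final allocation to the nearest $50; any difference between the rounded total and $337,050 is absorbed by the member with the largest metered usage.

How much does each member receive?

Total metered usage = 7,622.
Raw shares: Vance 298/7,622 × $337,050 = 13,177.76; Orozco 2,571/7,622 × $337,050 = 113,691.36; Marchetti 4,753/7,622 × $337,050 = 210,180.88.
At nearest $50: Vance $13,200; Orozco $113,700; Marchetti $210,200. Sum = $337,100.
Difference $337,050 − $337,100 = −$50 applied to largest metered usage (Marchetti): Marchetti becomes $210,150.

Vance: $13,200 · Orozco: $113,700 · Marchetti: $210,150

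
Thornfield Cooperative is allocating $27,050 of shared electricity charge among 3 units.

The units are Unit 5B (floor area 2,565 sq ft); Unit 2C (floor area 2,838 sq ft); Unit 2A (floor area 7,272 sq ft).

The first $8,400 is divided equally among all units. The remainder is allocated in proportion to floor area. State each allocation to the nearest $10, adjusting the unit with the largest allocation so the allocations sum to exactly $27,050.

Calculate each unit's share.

Unit 5B: $6,570 | Unit 2C: $6,980 | Unit 2A: $13,500

$8,400 shared equally gives $2,800 per unit.
Remainder $18,650 by floor area (total 12,675): Unit 5B 3,774.14 → $3,770; Unit 2C 4,175.83 → $4,180; Unit 2A 10,700.02 → $10,700.
Totals: Unit 5B $2,800 + $3,770 = $6,570; Unit 2C $2,800 + $4,180 = $6,980; Unit 2A $2,800 + $10,700 = $13,500.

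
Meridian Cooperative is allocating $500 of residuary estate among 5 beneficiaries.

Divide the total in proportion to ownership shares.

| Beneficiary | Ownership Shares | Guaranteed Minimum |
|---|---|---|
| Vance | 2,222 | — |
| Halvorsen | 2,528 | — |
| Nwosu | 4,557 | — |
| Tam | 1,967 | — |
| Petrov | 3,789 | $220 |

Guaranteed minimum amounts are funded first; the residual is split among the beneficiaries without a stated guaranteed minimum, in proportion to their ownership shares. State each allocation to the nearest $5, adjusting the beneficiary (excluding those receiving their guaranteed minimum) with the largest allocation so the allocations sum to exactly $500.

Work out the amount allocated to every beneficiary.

Vance: $55 · Halvorsen: $65 · Nwosu: $110 · Tam: $50 · Petrov: $220

Minimums first: Petrov $220. Residual $280.
Residual split over remaining ownership shares 11,274: Vance 55.19 → $55; Halvorsen 62.79 → $65; Nwosu 113.18 → $115; Tam 48.85 → $50.
Rounding difference −$5 applied to Nwosu → $110.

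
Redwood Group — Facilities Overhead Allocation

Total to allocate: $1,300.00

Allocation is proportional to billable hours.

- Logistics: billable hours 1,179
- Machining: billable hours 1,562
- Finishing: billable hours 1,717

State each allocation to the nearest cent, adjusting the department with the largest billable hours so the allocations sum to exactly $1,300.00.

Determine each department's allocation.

Logistics: $343.81; Machining: $455.50; Finishing: $500.69

Sum of billable hours: 1,179 + 1,562 + 1,717 = 4,458.
Pro-rata amounts: Logistics 343.8089; Machining 455.4957; Finishing 500.6954.
At nearest cent: Logistics $343.81; Machining $455.50; Finishing $500.70. Sum = $1,300.01.
Difference $1,300.00 − $1,300.01 = −$0.01 applied to largest billable hours (Finishing): Finishing becomes $500.69.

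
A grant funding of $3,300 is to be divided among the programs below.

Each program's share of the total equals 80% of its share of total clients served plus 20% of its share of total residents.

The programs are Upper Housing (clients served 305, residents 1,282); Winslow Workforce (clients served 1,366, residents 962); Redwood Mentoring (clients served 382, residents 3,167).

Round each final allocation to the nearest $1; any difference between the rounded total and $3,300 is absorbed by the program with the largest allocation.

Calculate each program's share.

Totals — clients served 2,053, residents 5,411.
Combined weights (80% clients served + 20% residents): Upper Housing 0.1662; Winslow Workforce 0.5679; Redwood Mentoring 0.2659.
Pro-rata amounts: Upper Housing 548.58; Winslow Workforce 1,873.91; Redwood Mentoring 877.51.
After rounding ($1): Upper Housing $549; Winslow Workforce $1,874; Redwood Mentoring $878. Sum = $3,301.
Difference $3,300 − $3,301 = −$1 applied to largest allocation (Winslow Workforce): Winslow Workforce becomes $1,873.

Upper Housing: $549 | Winslow Workforce: $1,873 | Redwood Mentoring: $878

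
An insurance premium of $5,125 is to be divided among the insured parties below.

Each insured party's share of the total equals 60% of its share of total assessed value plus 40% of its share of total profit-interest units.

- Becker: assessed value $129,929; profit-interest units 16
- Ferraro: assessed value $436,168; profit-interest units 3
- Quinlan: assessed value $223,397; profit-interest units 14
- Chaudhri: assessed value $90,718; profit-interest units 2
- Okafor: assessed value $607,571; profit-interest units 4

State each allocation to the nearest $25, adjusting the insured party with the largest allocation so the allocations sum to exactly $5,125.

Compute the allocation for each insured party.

Totals — assessed value 1,487,783, profit-interest units 39.
Blended shares (60% assessed value + 40% profit-interest units): Becker 0.2165; Ferraro 0.2067; Quinlan 0.2337; Chaudhri 0.0571; Okafor 0.2860.
Proportional shares: Becker 1,109.57; Ferraro 1,059.18; Quinlan 1,197.62; Chaudhri 292.63; Okafor 1,466.00.
At nearest $25: Becker $1,100; Ferraro $1,050; Quinlan $1,200; Chaudhri $300; Okafor $1,475. Sum = $5,125.
No rounding difference to absorb.

Becker: $1,100; Ferraro: $1,050; Quinlan: $1,200; Chaudhri: $300; Okafor: $1,475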